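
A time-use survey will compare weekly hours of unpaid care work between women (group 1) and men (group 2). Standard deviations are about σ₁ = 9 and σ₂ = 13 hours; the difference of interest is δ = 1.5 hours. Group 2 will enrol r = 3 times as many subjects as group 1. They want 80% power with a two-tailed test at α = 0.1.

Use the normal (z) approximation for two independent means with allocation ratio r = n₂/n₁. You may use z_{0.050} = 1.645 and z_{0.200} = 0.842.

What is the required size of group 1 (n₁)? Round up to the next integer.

n₁ = 378

n₁ = (z_{α/2} + z_β)² · (σ₁² + σ₂²/r) / δ²
   = (1.645 + 0.842)² · (9² + 13²/3) / 1.5²
   = 6.1852 · (81 + 56.3333) / 2.25
   = 6.1852 · 137.3333 / 2.25
   = 377.52
Round up → n₁ = 378; n₂ = r·n₁ = 3 × 378 = 1134.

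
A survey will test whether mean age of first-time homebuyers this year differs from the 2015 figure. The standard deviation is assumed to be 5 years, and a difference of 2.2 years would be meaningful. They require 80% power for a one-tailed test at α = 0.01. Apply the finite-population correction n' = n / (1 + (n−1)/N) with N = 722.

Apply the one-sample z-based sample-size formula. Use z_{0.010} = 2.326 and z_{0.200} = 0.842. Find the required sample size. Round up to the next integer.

n = 49

n = (z_α + z_β)² · σ² / δ²
  = (2.326 + 0.842)² · 5² / 2.2²
  = 10.0362 · 25 / 4.84
  = 51.84
Finite-population correction (N = 722): 51.84 / (1 + (51.84 − 1)/722) = 48.43.
Round up → n = 49.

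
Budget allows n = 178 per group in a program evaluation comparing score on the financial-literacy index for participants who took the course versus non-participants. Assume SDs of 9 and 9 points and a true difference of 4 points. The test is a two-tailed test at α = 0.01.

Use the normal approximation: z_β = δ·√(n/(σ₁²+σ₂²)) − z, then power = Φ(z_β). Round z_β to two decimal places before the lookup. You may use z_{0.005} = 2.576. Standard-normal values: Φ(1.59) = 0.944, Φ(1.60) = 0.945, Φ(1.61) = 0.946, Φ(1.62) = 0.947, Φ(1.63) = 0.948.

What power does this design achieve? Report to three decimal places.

Power ≈ 0.947

z_β = δ·√(n/(σ₁²+σ₂²)) − z_{α/2}
    = 4 · √(178/162) − 2.576
    = 4 · 1.04822 − 2.576
    = 4.1929 − 2.576 = 1.6169 → 1.62
Power = Φ(1.62) = 0.947.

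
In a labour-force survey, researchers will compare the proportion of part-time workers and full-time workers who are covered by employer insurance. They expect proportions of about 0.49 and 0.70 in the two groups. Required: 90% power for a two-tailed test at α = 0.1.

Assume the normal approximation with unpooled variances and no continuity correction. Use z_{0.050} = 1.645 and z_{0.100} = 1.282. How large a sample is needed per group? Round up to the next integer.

n = (z_{α/2} + z_β)² · [p₁(1−p₁) + p₂(1−p₂)] / (p₁ − p₂)²
  = (1.645 + 1.282)² · (0.49·0.51 + 0.70·0.30) / (-0.21)²
  = (2.927)² · (0.2499 + 0.2100) / 0.0441
  = 8.5673 · 0.4599 / 0.0441
  = 89.35
Round up → n = 90 per group.

n = 90 per group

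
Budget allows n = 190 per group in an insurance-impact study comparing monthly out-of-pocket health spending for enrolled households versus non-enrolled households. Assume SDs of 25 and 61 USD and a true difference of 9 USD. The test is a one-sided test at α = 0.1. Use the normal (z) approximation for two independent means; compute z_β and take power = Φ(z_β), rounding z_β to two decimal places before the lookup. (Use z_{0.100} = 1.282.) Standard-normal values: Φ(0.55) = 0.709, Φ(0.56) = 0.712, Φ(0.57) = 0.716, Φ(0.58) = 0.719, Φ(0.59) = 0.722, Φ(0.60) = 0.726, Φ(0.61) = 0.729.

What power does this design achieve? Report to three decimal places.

z_β = δ·√(n/(σ₁²+σ₂²)) − z_α
    = 9 · √(190/4346) − 1.282
    = 9 · 0.20909 − 1.282
    = 1.8818 − 1.282 = 0.5998 → 0.60
Power = Φ(0.60) = 0.726.

Power ≈ 0.726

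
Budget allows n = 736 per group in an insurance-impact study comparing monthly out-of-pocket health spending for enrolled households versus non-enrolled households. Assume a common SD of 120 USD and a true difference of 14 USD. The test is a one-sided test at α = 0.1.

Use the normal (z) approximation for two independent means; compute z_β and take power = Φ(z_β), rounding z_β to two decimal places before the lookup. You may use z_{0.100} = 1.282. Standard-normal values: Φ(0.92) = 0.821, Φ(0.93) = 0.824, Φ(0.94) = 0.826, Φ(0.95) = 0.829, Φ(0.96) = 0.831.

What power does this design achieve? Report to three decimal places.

Power ≈ 0.831

z_β = δ·√(n/(σ₁²+σ₂²)) − z_α
    = 14 · √(736/28800) − 1.282
    = 14 · 0.15986 − 1.282
    = 2.2381 − 1.282 = 0.9561 → 0.96
Power = Φ(0.96) = 0.831.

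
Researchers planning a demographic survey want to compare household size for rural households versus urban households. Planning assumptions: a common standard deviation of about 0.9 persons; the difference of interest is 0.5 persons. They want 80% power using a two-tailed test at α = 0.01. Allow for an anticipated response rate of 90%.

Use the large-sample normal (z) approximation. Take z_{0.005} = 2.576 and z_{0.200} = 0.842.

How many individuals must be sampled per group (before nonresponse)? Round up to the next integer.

n = 85 per group

n = (z_{α/2} + z_β)² · (σ₁² + σ₂²) / δ²
  = (2.576 + 0.842)² · (2·0.9² = 1.62) / 0.5²
  = 11.6827 · 1.62 / 0.25
  = 75.70
Adjust for 90% response: 75.70 / 0.90 = 84.12.
Round up → n = 85 per group.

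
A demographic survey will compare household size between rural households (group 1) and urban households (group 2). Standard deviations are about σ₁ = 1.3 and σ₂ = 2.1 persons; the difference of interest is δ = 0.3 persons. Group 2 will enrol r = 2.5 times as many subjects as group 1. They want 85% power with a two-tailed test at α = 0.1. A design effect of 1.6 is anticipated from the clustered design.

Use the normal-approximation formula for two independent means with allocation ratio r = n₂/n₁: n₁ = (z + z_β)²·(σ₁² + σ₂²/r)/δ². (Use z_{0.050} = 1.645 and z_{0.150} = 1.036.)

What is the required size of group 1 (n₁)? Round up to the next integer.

n₁ = (z_{α/2} + z_β)² · (σ₁² + σ₂²/r) / δ²
   = (1.645 + 1.036)² · (1.3² + 2.1²/2.5) / 0.3²
   = 7.1878 · (1.69 + 1.764) / 0.09
   = 7.1878 · 3.454 / 0.09
   = 275.85
Design effect: 1.6 × 275.85 = 441.36.
Round up → n₁ = 442; n₂ = r·n₁ = 2.5 × 442 = 1105.

n₁ = 442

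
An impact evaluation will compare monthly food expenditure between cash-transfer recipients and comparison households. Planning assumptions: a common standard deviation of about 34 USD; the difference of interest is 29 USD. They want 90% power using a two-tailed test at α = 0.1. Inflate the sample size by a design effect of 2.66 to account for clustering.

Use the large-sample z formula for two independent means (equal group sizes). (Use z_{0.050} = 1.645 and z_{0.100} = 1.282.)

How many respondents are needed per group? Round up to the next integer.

n = 63 per group

n = (z_{α/2} + z_β)² · (σ₁² + σ₂²) / δ²
  = (1.645 + 1.282)² · (2·34² = 2312) / 29²
  = 8.5673 · 2312 / 841
  = 23.55
Design effect: 2.66 × 23.55 = 62.65.
Round up → n = 63 per group.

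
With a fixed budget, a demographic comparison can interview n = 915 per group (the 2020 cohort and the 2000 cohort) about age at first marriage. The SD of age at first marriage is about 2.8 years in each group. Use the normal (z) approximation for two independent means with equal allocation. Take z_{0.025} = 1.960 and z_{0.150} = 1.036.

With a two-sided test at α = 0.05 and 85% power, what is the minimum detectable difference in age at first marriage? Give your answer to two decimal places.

Minimum detectable difference ≈ 0.39 years

δ = (z_{α/2} + z_β) · √((σ₁²+σ₂²)/n)
  = (1.960 + 1.036) · √(15.68/915)
  = 2.996 · √0.01714
  = 2.996 · 0.1309
  = 0.3922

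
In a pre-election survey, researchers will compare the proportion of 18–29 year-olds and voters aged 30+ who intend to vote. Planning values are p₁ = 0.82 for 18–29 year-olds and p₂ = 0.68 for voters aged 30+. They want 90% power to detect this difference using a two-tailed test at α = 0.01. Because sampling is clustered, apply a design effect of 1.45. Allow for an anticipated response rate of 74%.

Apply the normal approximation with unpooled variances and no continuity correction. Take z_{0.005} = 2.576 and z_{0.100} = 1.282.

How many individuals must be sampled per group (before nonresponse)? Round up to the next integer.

n = (z_{α/2} + z_β)² · [p₁(1−p₁) + p₂(1−p₂)] / (p₁ − p₂)²
  = (2.576 + 1.282)² · (0.82·0.18 + 0.68·0.32) / (0.14)²
  = (3.858)² · (0.1476 + 0.2176) / 0.0196
  = 14.8842 · 0.3652 / 0.0196
  = 277.33
Design effect: 1.45 × 277.33 = 402.13.
Adjust for 74% response: 402.13 / 0.74 = 543.42.
Round up → n = 544 per group.

n = 544 per group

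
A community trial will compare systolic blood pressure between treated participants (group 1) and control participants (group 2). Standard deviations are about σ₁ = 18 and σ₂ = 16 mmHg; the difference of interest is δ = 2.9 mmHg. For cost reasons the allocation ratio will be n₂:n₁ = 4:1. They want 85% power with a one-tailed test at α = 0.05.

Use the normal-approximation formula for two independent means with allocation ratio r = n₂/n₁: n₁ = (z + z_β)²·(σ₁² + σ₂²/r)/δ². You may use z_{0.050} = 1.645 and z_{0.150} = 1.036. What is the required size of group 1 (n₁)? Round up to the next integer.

n₁ = 332

n₁ = (z_α + z_β)² · (σ₁² + σ₂²/r) / δ²
   = (1.645 + 1.036)² · (18² + 16²/4) / 2.9²
   = 7.1878 · (324 + 64) / 8.41
   = 7.1878 · 388 / 8.41
   = 331.61
Round up → n₁ = 332; n₂ = r·n₁ = 4 × 332 = 1328.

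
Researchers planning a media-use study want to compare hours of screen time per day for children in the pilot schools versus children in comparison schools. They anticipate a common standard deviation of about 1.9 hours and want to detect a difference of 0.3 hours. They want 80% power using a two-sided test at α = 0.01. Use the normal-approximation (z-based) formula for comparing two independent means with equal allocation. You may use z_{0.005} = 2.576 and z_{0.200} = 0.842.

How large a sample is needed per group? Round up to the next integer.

n = (z_{α/2} + z_β)² · (σ₁² + σ₂²) / δ²
  = (2.576 + 0.842)² · (2·1.9² = 7.22) / 0.3²
  = 11.6827 · 7.22 / 0.09
  = 937.21
Round up → n = 938 per group.

n = 938 per group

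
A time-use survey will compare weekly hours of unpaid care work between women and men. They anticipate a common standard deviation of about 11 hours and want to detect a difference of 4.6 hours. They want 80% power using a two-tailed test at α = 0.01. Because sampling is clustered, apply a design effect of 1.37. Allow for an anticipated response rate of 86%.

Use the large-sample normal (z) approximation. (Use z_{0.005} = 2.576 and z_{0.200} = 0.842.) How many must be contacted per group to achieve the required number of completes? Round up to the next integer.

n = (z_{α/2} + z_β)² · (σ₁² + σ₂²) / δ²
  = (2.576 + 0.842)² · (2·11² = 242) / 4.6²
  = 11.6827 · 242 / 21.16
  = 133.61
Design effect: 1.37 × 133.61 = 183.05.
Adjust for 86% response: 183.05 / 0.86 = 212.85.
Round up → n = 213 per group.

n = 213 per group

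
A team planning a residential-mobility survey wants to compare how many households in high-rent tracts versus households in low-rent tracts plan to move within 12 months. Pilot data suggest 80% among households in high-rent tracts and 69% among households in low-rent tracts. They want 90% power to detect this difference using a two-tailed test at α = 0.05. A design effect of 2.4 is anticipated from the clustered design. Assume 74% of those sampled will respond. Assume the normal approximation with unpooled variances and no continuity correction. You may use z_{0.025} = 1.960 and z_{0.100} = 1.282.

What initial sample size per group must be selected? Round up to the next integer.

n = 1054 per group

n = (z_{α/2} + z_β)² · [p₁(1−p₁) + p₂(1−p₂)] / (p₁ − p₂)²
  = (1.960 + 1.282)² · (0.80·0.20 + 0.69·0.31) / (0.11)²
  = (3.242)² · (0.1600 + 0.2139) / 0.0121
  = 10.5106 · 0.3739 / 0.0121
  = 324.79
Design effect: 2.4 × 324.79 = 779.48.
Adjust for 74% response: 779.48 / 0.74 = 1053.36.
Round up → n = 1054 per group.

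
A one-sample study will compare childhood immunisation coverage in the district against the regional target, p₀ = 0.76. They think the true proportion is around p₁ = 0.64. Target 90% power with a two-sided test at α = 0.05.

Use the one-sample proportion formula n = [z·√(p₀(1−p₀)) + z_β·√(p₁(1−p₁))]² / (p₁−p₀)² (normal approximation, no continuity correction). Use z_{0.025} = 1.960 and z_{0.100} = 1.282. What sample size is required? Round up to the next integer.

n = [z_{α/2}·√(p₀q₀) + z_β·√(p₁q₁)]² / (p₁ − p₀)²
  = [1.960·√(0.76·0.24) + 1.282·√(0.64·0.36)]² / (-0.12)²
  = [1.960·0.4271 + 1.282·0.4800]² / 0.0144
  = [1.4524]² / 0.0144
  = 146.50
Round up → n = 147.

n = 147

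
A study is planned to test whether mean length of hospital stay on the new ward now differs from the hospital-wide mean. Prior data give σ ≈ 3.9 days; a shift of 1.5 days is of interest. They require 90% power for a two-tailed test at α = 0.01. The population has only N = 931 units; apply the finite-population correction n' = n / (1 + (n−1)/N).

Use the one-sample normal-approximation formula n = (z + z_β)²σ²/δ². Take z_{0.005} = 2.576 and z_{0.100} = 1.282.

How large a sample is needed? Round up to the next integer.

n = 91

n = (z_{α/2} + z_β)² · σ² / δ²
  = (2.576 + 1.282)² · 3.9² / 1.5²
  = 14.8842 · 15.21 / 2.25
  = 100.62
Finite-population correction (N = 931): 100.62 / (1 + (100.62 − 1)/931) = 90.89.
Round up → n = 91.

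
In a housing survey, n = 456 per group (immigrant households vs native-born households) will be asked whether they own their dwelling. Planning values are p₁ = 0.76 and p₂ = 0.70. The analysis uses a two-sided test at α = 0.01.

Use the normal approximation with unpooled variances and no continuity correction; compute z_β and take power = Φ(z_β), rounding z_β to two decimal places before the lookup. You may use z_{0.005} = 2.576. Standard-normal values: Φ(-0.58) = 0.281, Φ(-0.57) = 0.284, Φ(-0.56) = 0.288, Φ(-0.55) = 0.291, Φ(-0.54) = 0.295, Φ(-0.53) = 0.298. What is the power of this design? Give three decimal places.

z_β = |p₁−p₂|·√(n/[p₁q₁+p₂q₂]) − z_{α/2}
    = 0.06 · √(456/0.3924) − 2.576
    = 0.06 · 34.0893 − 2.576
    = 2.0454 − 2.576 = -0.5306 → -0.53
Power = Φ(-0.53) = 0.298.

Power ≈ 0.298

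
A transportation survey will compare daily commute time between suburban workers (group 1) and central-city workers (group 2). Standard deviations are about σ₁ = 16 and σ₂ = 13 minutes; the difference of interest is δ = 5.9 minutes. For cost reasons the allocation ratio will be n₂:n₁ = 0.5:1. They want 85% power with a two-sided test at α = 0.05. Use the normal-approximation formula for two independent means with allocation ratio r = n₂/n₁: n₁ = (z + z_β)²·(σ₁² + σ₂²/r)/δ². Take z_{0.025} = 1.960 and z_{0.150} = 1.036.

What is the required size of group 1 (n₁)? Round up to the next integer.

n₁ = (z_{α/2} + z_β)² · (σ₁² + σ₂²/r) / δ²
   = (1.960 + 1.036)² · (16² + 13²/0.5) / 5.9²
   = 8.9760 · (256 + 338) / 34.81
   = 8.9760 · 594 / 34.81
   = 153.17
Round up → n₁ = 154; n₂ = r·n₁ = 0.5 × 154 = 77.

n₁ = 154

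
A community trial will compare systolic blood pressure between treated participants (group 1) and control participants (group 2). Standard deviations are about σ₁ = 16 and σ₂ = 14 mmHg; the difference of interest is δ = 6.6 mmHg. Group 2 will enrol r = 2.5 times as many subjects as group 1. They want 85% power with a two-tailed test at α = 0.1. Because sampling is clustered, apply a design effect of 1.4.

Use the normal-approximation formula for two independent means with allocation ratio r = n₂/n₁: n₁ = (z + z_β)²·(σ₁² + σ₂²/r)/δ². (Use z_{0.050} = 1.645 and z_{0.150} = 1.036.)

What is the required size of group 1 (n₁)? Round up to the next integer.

n₁ = (z_{α/2} + z_β)² · (σ₁² + σ₂²/r) / δ²
   = (1.645 + 1.036)² · (16² + 14²/2.5) / 6.6²
   = 7.1878 · (256 + 78.4) / 43.56
   = 7.1878 · 334.4 / 43.56
   = 55.18
Design effect: 1.4 × 55.18 = 77.25.
Round up → n₁ = 78; n₂ = r·n₁ = 2.5 × 78 = 195.

n₁ = 78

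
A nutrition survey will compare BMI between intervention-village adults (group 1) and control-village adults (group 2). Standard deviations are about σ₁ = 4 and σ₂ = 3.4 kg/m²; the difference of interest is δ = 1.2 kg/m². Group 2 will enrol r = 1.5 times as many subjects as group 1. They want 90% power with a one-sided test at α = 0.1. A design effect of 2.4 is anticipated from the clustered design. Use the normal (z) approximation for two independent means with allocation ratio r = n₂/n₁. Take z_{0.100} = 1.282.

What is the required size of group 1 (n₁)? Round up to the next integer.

n₁ = (z_α + z_β)² · (σ₁² + σ₂²/r) / δ²
   = (1.282 + 1.282)² · (4² + 3.4²/1.5) / 1.2²
   = 6.5741 · (16 + 7.7067) / 1.44
   = 6.5741 · 23.7067 / 1.44
   = 108.23
Design effect: 2.4 × 108.23 = 259.75.
Round up → n₁ = 260; n₂ = r·n₁ = 1.5 × 260 = 390.

n₁ = 260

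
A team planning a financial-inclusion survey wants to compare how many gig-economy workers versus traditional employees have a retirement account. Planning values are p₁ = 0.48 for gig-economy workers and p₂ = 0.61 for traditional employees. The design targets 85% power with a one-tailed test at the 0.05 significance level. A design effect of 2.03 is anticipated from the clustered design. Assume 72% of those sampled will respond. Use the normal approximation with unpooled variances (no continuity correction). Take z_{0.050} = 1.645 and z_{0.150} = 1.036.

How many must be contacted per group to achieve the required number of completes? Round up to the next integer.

n = 585 per group

n = (z_α + z_β)² · [p₁(1−p₁) + p₂(1−p₂)] / (p₁ − p₂)²
  = (1.645 + 1.036)² · (0.48·0.52 + 0.61·0.39) / (-0.13)²
  = (2.681)² · (0.2496 + 0.2379) / 0.0169
  = 7.1878 · 0.4875 / 0.0169
  = 207.34
Design effect: 2.03 × 207.34 = 420.90.
Adjust for 72% response: 420.90 / 0.72 = 584.58.
Round up → n = 585 per group.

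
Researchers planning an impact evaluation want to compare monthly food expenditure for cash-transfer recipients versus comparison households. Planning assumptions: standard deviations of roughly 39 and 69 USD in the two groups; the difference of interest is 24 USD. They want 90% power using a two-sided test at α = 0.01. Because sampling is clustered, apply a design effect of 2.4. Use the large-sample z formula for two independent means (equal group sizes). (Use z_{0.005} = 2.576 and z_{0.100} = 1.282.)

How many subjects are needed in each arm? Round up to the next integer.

n = 390 per group

n = (z_{α/2} + z_β)² · (σ₁² + σ₂²) / δ²
  = (2.576 + 1.282)² · (39² + 69² = 6282) / 24²
  = 14.8842 · 6282 / 576
  = 162.33
Design effect: 2.4 × 162.33 = 389.59.
Round up → n = 390 per group.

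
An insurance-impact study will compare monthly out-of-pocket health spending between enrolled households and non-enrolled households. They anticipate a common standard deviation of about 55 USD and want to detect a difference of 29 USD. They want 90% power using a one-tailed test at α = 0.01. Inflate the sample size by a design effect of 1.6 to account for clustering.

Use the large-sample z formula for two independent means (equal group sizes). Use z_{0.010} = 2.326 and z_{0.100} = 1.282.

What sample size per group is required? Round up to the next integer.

n = 150 per group

n = (z_α + z_β)² · (σ₁² + σ₂²) / δ²
  = (2.326 + 1.282)² · (2·55² = 6050) / 29²
  = 13.0177 · 6050 / 841
  = 93.65
Design effect: 1.6 × 93.65 = 149.83.
Round up → n = 150 per group.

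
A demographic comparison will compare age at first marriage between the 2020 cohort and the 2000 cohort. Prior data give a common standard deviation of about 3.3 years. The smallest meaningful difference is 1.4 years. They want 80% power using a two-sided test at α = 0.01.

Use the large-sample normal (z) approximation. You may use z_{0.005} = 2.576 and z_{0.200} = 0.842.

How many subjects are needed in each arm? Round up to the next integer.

n = (z_{α/2} + z_β)² · (σ₁² + σ₂²) / δ²
  = (2.576 + 0.842)² · (2·3.3² = 21.78) / 1.4²
  = 11.6827 · 21.78 / 1.96
  = 129.82
Round up → n = 130 per group.

n = 130 per group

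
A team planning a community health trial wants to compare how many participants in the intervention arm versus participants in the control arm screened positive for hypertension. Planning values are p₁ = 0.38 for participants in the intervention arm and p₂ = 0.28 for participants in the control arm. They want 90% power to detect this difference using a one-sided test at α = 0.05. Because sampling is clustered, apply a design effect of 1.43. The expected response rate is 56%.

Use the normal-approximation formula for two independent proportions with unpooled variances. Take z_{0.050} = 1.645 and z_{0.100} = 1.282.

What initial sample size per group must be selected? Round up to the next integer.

n = 957 per group

n = (z_α + z_β)² · [p₁(1−p₁) + p₂(1−p₂)] / (p₁ − p₂)²
  = (1.645 + 1.282)² · (0.38·0.62 + 0.28·0.72) / (0.10)²
  = (2.927)² · (0.2356 + 0.2016) / 0.0100
  = 8.5673 · 0.4372 / 0.0100
  = 374.56
Design effect: 1.43 × 374.56 = 535.63.
Adjust for 56% response: 535.63 / 0.56 = 956.47.
Round up → n = 957 per group.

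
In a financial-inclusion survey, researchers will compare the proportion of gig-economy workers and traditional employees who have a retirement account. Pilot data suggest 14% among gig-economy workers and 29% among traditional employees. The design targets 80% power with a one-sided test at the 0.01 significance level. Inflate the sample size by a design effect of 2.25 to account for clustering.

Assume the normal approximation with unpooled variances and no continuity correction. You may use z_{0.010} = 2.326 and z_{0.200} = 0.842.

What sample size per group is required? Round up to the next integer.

n = 328 per group

n = (z_α + z_β)² · [p₁(1−p₁) + p₂(1−p₂)] / (p₁ − p₂)²
  = (2.326 + 0.842)² · (0.14·0.86 + 0.29·0.71) / (-0.15)²
  = (3.168)² · (0.1204 + 0.2059) / 0.0225
  = 10.0362 · 0.3263 / 0.0225
  = 145.55
Design effect: 2.25 × 145.55 = 327.48.
Round up → n = 328 per group.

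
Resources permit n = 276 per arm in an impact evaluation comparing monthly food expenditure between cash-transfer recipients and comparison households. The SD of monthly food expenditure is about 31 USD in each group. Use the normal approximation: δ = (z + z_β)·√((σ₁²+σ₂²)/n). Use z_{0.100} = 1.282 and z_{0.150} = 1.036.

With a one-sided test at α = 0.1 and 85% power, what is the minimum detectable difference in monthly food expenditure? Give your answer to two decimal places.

δ = (z_α + z_β) · √((σ₁²+σ₂²)/n)
  = (1.282 + 1.036) · √(1922/276)
  = 2.318 · √6.9638
  = 2.318 · 2.6389
  = 6.1170

Minimum detectable difference ≈ 6.12 USD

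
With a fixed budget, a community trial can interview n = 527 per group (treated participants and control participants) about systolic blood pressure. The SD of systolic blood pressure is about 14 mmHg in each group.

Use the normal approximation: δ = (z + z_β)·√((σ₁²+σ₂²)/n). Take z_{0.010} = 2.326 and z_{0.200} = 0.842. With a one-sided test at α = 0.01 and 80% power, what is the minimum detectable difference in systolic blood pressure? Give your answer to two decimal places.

δ = (z_α + z_β) · √((σ₁²+σ₂²)/n)
  = (2.326 + 0.842) · √(392/527)
  = 3.168 · √0.74383
  = 3.168 · 0.8625
  = 2.7323

Minimum detectable difference ≈ 2.73 mmHg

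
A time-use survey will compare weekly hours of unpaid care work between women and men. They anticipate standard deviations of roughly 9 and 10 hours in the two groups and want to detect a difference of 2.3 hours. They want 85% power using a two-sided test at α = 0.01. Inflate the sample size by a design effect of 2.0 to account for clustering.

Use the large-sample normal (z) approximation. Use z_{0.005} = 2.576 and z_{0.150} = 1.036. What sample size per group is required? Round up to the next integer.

n = (z_{α/2} + z_β)² · (σ₁² + σ₂²) / δ²
  = (2.576 + 1.036)² · (9² + 10² = 181) / 2.3²
  = 13.0465 · 181 / 5.29
  = 446.39
Design effect: 2.0 × 446.39 = 892.79.
Round up → n = 893 per group.

n = 893 per group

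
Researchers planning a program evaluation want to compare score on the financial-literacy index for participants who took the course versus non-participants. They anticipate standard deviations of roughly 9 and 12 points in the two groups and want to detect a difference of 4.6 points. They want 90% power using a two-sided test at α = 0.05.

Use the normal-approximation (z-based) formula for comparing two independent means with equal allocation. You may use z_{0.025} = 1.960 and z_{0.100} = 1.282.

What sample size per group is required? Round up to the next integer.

n = (z_{α/2} + z_β)² · (σ₁² + σ₂²) / δ²
  = (1.960 + 1.282)² · (9² + 12² = 225) / 4.6²
  = 10.5106 · 225 / 21.16
  = 111.76
Round up → n = 112 per group.

n = 112 per group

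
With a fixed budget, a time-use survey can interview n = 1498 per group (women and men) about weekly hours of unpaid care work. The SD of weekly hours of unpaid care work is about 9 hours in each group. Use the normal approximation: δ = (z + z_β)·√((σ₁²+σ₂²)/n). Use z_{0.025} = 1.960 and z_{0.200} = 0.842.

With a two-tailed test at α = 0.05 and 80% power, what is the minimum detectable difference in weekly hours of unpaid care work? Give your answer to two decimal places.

δ = (z_{α/2} + z_β) · √((σ₁²+σ₂²)/n)
  = (1.960 + 0.842) · √(162/1498)
  = 2.802 · √0.10814
  = 2.802 · 0.3289
  = 0.9214

Minimum detectable difference ≈ 0.92 hours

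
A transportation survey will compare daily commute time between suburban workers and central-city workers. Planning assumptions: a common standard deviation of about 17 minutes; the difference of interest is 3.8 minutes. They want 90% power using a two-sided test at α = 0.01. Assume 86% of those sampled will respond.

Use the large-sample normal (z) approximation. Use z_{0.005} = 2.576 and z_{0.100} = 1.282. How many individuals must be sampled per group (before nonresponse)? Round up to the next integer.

n = 693 per group

n = (z_{α/2} + z_β)² · (σ₁² + σ₂²) / δ²
  = (2.576 + 1.282)² · (2·17² = 578) / 3.8²
  = 14.8842 · 578 / 14.44
  = 595.78
Adjust for 86% response: 595.78 / 0.86 = 692.77.
Round up → n = 693 per group.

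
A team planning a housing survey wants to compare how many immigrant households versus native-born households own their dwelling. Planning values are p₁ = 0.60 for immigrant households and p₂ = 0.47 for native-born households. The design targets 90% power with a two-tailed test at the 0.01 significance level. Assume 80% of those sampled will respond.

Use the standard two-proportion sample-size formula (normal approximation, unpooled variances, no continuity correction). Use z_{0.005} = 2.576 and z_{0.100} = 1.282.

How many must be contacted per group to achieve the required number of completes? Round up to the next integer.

n = (z_{α/2} + z_β)² · [p₁(1−p₁) + p₂(1−p₂)] / (p₁ − p₂)²
  = (2.576 + 1.282)² · (0.60·0.40 + 0.47·0.53) / (0.13)²
  = (3.858)² · (0.2400 + 0.2491) / 0.0169
  = 14.8842 · 0.4891 / 0.0169
  = 430.76
Adjust for 80% response: 430.76 / 0.80 = 538.45.
Round up → n = 539 per group.

n = 539 per group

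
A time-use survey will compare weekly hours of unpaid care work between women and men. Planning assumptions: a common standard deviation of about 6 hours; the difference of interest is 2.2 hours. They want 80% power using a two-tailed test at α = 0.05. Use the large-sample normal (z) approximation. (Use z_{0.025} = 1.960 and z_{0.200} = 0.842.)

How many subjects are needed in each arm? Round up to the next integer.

n = (z_{α/2} + z_β)² · (σ₁² + σ₂²) / δ²
  = (1.960 + 0.842)² · (2·6² = 72) / 2.2²
  = 7.8512 · 72 / 4.84
  = 116.79
Round up → n = 117 per group.

n = 117 per group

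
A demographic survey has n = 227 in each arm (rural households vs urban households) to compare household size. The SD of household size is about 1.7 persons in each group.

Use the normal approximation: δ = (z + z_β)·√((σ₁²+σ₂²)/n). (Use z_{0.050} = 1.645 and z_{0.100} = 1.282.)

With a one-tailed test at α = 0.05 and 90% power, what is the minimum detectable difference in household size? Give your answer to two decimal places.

δ = (z_α + z_β) · √((σ₁²+σ₂²)/n)
  = (1.645 + 1.282) · √(5.78/227)
  = 2.927 · √0.02546
  = 2.927 · 0.1596
  = 0.4671

Minimum detectable difference ≈ 0.47 persons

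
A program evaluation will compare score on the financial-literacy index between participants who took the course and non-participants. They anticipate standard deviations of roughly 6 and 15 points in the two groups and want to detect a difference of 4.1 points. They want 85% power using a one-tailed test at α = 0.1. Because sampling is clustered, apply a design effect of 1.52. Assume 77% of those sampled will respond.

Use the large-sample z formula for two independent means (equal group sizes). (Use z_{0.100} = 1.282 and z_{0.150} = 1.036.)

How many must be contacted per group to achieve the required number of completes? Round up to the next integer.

n = (z_α + z_β)² · (σ₁² + σ₂²) / δ²
  = (1.282 + 1.036)² · (6² + 15² = 261) / 4.1²
  = 5.3731 · 261 / 16.81
  = 83.43
Design effect: 1.52 × 83.43 = 126.81.
Adjust for 77% response: 126.81 / 0.77 = 164.68.
Round up → n = 165 per group.

n = 165 per group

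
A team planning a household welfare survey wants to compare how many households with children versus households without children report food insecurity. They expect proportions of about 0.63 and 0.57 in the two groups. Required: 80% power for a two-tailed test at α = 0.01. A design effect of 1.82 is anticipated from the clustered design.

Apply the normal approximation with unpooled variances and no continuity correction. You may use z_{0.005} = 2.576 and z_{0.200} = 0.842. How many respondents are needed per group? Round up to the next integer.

n = (z_{α/2} + z_β)² · [p₁(1−p₁) + p₂(1−p₂)] / (p₁ − p₂)²
  = (2.576 + 0.842)² · (0.63·0.37 + 0.57·0.43) / (0.06)²
  = (3.418)² · (0.2331 + 0.2451) / 0.0036
  = 11.6827 · 0.4782 / 0.0036
  = 1551.86
Design effect: 1.82 × 1551.86 = 2824.38.
Round up → n = 2825 per group.

n = 2825 per group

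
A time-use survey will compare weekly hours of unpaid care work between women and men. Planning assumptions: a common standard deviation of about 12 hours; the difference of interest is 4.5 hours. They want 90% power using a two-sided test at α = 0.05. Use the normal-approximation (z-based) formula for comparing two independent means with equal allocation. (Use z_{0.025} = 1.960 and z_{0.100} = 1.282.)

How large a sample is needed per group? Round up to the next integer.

n = 150 per group

n = (z_{α/2} + z_β)² · (σ₁² + σ₂²) / δ²
  = (1.960 + 1.282)² · (2·12² = 288) / 4.5²
  = 10.5106 · 288 / 20.25
  = 149.48
Round up → n = 150 per group.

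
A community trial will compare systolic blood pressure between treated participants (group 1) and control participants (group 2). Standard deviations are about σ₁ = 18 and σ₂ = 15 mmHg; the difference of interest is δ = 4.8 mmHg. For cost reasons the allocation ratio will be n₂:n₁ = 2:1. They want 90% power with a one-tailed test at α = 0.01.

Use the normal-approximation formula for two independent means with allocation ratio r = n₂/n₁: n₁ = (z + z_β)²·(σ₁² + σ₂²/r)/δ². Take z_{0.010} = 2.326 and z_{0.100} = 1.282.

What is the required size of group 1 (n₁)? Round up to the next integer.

n₁ = 247

n₁ = (z_α + z_β)² · (σ₁² + σ₂²/r) / δ²
   = (2.326 + 1.282)² · (18² + 15²/2) / 4.8²
   = 13.0177 · (324 + 112.5) / 23.04
   = 13.0177 · 436.5 / 23.04
   = 246.62
Round up → n₁ = 247; n₂ = r·n₁ = 2 × 247 = 494.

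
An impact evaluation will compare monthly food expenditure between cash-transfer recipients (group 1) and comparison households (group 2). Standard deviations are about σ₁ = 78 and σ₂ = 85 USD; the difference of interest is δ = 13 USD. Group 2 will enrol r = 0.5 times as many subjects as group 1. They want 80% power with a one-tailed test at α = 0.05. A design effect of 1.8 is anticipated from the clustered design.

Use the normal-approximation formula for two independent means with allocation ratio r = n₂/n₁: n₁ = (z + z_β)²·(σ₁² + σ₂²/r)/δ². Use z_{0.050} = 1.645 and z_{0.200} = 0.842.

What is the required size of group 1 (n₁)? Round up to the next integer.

n₁ = (z_α + z_β)² · (σ₁² + σ₂²/r) / δ²
   = (1.645 + 0.842)² · (78² + 85²/0.5) / 13²
   = 6.1852 · (6084 + 14450) / 169
   = 6.1852 · 20534 / 169
   = 751.52
Design effect: 1.8 × 751.52 = 1352.73.
Round up → n₁ = 1353; n₂ = r·n₁ = 0.5 × 1353 = 677.

n₁ = 1353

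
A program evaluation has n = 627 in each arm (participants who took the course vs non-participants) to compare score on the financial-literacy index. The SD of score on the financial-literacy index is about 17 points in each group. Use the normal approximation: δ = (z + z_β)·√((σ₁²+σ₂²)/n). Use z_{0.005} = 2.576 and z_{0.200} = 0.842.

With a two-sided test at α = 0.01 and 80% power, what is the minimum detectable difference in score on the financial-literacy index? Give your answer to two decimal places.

δ = (z_{α/2} + z_β) · √((σ₁²+σ₂²)/n)
  = (2.576 + 0.842) · √(578/627)
  = 3.418 · √0.92185
  = 3.418 · 0.9601
  = 3.2817

Minimum detectable difference ≈ 3.28 points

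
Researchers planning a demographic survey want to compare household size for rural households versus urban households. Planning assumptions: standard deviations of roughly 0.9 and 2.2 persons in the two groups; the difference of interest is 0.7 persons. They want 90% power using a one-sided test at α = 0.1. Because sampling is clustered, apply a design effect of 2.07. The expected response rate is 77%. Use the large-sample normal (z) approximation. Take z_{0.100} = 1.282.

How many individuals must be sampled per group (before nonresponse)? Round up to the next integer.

n = (z_α + z_β)² · (σ₁² + σ₂²) / δ²
  = (1.282 + 1.282)² · (0.9² + 2.2² = 5.65) / 0.7²
  = 6.5741 · 5.65 / 0.49
  = 75.80
Design effect: 2.07 × 75.80 = 156.91.
Adjust for 77% response: 156.91 / 0.77 = 203.78.
Round up → n = 204 per group.

n = 204 per group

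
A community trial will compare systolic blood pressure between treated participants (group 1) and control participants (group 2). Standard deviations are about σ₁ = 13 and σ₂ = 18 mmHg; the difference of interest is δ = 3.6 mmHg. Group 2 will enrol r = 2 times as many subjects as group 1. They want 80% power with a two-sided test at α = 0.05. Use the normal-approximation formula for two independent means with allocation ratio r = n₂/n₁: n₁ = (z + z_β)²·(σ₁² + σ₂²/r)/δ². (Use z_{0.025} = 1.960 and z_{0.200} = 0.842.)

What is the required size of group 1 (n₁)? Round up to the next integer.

n₁ = 201

n₁ = (z_{α/2} + z_β)² · (σ₁² + σ₂²/r) / δ²
   = (1.960 + 0.842)² · (13² + 18²/2) / 3.6²
   = 7.8512 · (169 + 162) / 12.96
   = 7.8512 · 331 / 12.96
   = 200.52
Round up → n₁ = 201; n₂ = r·n₁ = 2 × 201 = 402.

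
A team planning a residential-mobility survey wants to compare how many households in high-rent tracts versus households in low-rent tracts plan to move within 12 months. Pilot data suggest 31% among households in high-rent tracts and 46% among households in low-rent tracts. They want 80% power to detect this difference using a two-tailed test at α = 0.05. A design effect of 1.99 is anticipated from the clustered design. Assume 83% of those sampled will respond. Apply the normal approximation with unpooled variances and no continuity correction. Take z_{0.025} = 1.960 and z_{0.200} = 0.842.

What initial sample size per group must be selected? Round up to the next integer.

n = (z_{α/2} + z_β)² · [p₁(1−p₁) + p₂(1−p₂)] / (p₁ − p₂)²
  = (1.960 + 0.842)² · (0.31·0.69 + 0.46·0.54) / (-0.15)²
  = (2.802)² · (0.2139 + 0.2484) / 0.0225
  = 7.8512 · 0.4623 / 0.0225
  = 161.32
Design effect: 1.99 × 161.32 = 321.02.
Adjust for 83% response: 321.02 / 0.83 = 386.77.
Round up → n = 387 per group.

n = 387 per group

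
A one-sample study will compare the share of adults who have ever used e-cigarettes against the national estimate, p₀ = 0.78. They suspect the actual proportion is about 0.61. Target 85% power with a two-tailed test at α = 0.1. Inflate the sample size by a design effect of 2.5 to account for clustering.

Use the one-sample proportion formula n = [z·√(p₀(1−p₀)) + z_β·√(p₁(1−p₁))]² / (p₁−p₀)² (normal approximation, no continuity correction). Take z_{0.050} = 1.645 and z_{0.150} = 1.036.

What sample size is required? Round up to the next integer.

n = [z_{α/2}·√(p₀q₀) + z_β·√(p₁q₁)]² / (p₁ − p₀)²
  = [1.645·√(0.78·0.22) + 1.036·√(0.61·0.39)]² / (-0.17)²
  = [1.645·0.4142 + 1.036·0.4877]² / 0.0289
  = [1.1867]² / 0.0289
  = 48.73
Design effect: 2.5 × 48.73 = 121.83.
Round up → n = 122.

n = 122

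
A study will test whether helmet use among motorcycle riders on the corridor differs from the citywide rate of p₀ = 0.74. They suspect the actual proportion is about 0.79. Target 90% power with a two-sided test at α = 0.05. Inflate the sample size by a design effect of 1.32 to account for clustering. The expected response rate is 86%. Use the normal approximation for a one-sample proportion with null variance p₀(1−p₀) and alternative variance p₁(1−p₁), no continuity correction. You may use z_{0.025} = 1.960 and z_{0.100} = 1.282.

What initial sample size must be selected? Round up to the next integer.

n = 1173

n = [z_{α/2}·√(p₀q₀) + z_β·√(p₁q₁)]² / (p₁ − p₀)²
  = [1.960·√(0.74·0.26) + 1.282·√(0.79·0.21)]² / (0.05)²
  = [1.960·0.4386 + 1.282·0.4073]² / 0.0025
  = [1.3819]² / 0.0025
  = 763.85
Design effect: 1.32 × 763.85 = 1008.28.
Adjust for 86% response: 1008.28 / 0.86 = 1172.42.
Round up → n = 1173.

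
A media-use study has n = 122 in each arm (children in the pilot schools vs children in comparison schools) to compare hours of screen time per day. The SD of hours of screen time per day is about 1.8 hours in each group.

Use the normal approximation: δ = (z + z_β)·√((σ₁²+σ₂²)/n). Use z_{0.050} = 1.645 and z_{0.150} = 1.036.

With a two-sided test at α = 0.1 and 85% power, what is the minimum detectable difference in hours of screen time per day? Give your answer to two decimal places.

δ = (z_{α/2} + z_β) · √((σ₁²+σ₂²)/n)
  = (1.645 + 1.036) · √(6.48/122)
  = 2.681 · √0.05311
  = 2.681 · 0.2305
  = 0.6179

Minimum detectable difference ≈ 0.62 hours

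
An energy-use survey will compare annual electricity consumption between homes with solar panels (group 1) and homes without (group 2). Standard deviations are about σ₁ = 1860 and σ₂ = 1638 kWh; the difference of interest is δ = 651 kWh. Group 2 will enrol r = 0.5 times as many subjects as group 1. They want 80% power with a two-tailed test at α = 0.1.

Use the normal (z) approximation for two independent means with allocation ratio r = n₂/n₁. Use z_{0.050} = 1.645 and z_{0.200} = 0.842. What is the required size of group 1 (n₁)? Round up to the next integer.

n₁ = (z_{α/2} + z_β)² · (σ₁² + σ₂²/r) / δ²
   = (1.645 + 0.842)² · (1860² + 1638²/0.5) / 651²
   = 6.1852 · (3459600 + 5366088) / 423801
   = 6.1852 · 8825688 / 423801
   = 128.81
Round up → n₁ = 129; n₂ = r·n₁ = 0.5 × 129 = 65.

n₁ = 129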